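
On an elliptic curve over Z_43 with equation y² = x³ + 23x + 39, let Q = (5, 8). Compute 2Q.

tangent at (5, 8): λ = (3·5² + 23)/(2·8) ≡ 12/16. 16⁻¹ ≡ 35 (mod 43), so λ ≡ 12·35 ≡ 33.
  x = λ² - 5 - 5 = 1089 - 10 ≡ 4; y = λ·(5 - 4) - 8 ≡ 25. → (4, 25)

(4, 25)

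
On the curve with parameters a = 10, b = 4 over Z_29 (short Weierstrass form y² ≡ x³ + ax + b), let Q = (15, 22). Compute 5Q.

Double-and-add on 5 = (101)₂. Start with Q = (15, 22) for the leading 1-bit.
double: tangent at (15, 22): λ = (3·15² + 10)/(2·22) ≡ 18/15. 15⁻¹ ≡ 2 (mod 29), so λ ≡ 18·2 ≡ 7.
  x = λ² - 15 - 15 = 49 - 30 ≡ 19; y = λ·(15 - 19) - 22 ≡ 8. → (19, 8)
double: tangent at (19, 8): λ = (3·19² + 10)/(2·8) ≡ 20/16. 16⁻¹ ≡ 20 (mod 29) since 16·20 = 320 ≡ 1, so λ ≡ 20·20 ≡ 23.
  x = λ² - 19 - 19 = 529 - 38 ≡ 27; y = λ·(19 - 27) - 8 ≡ 11. → (27, 11)
add Q: (27, 11) + (15, 22). λ = (22 - 11)/(15 - 27) ≡ 11/17 mod 29. 17⁻¹ ≡ 12 (mod 29), so λ ≡ 16.
  x = λ² - 27 - 15 = 256 - 42 ≡ 11; y = λ·(27 - 11) - 11 ≡ 13. → (11, 13)

(11, 13)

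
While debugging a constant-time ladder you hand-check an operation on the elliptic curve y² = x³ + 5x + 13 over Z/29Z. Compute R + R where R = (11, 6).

(13, 10)

tangent at (11, 6): λ = (3·11² + 5)/(2·6) ≡ 20/12. 12⁻¹ ≡ 17 (mod 29) since 12·17 = 204 ≡ 1, so λ ≡ 20·17 ≡ 21.
  x = λ² - 11 - 11 = 441 - 22 ≡ 13; y = λ·(11 - 13) - 6 ≡ 10. → (13, 10)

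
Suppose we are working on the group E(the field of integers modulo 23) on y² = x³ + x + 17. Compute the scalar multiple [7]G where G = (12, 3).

Double-and-add on 7 = (111)₂. Start with G = (12, 3) for the leading 1-bit.
double: tangent at (12, 3): λ = (3·12² + 1)/(2·3) ≡ 19/6. 6⁻¹ ≡ 4 (mod 23), so λ ≡ 19·4 ≡ 7.
  x = λ² - 12 - 12 = 49 - 24 ≡ 2; y = λ·(12 - 2) - 3 ≡ 21. → (2, 21)
add G: (2, 21) + (12, 3). λ = (3 - 21)/(12 - 2) ≡ 5/10 mod 23. 10⁻¹ ≡ 7 (mod 23) since 10·7 = 70 ≡ 1, so λ ≡ 12.
  x = λ² - 2 - 12 = 144 - 14 ≡ 15; y = λ·(2 - 15) - 21 ≡ 7. → (15, 7)
double: tangent at (15, 7): λ = (3·15² + 1)/(2·7) ≡ 9/14. 14⁻¹ ≡ 5 (mod 23), so λ ≡ 9·5 ≡ 22.
  x = λ² - 15 - 15 = 484 - 30 ≡ 17; y = λ·(15 - 17) - 7 ≡ 18. → (17, 18)
add G: (17, 18) + (12, 3). λ = (3 - 18)/(12 - 17) ≡ 8/18 mod 23. 18⁻¹ ≡ 9 (mod 23) since 18·9 = 162 ≡ 1, so λ ≡ 3.
  x = λ² - 17 - 12 = 9 - 29 ≡ 3; y = λ·(17 - 3) - 18 ≡ 1. → (3, 1)

(3, 1)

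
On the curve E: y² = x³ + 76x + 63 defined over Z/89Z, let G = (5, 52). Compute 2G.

(68, 8)

tangent at (5, 52): λ = (3·5² + 76)/(2·52) ≡ 62/15. 15⁻¹ ≡ 6 (mod 89) since 15·6 = 90 ≡ 1, so λ ≡ 62·6 ≡ 16.
  x = λ² - 5 - 5 = 256 - 10 ≡ 68; y = λ·(5 - 68) - 52 ≡ 8. → (68, 8)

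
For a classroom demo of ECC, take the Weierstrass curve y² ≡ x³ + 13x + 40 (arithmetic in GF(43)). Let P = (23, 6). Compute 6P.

(39, 28)

Double-and-add on 6 = (110)₂. Start with P = (23, 6) for the leading 1-bit.
double: tangent at (23, 6): λ = (3·23² + 13)/(2·6) ≡ 9/12. 12⁻¹ ≡ 18 (mod 43) since 12·18 = 216 ≡ 1, so λ ≡ 9·18 ≡ 33.
  x = λ² - 23 - 23 = 1089 - 46 ≡ 11; y = λ·(23 - 11) - 6 ≡ 3. → (11, 3)
add P: (11, 3) + (23, 6). λ = (6 - 3)/(23 - 11) ≡ 3/12 mod 43. 12⁻¹ ≡ 18 (mod 43) since 12·18 = 216 ≡ 1, so λ ≡ 11.
  x = λ² - 11 - 23 = 121 - 34 ≡ 1; y = λ·(11 - 1) - 3 ≡ 21. → (1, 21)
double: tangent at (1, 21): λ = (3·1² + 13)/(2·21) ≡ 16/42. 42⁻¹ ≡ 42 (mod 43), so λ ≡ 16·42 ≡ 27.
  x = λ² - 1 - 1 = 729 - 2 ≡ 39; y = λ·(1 - 39) - 21 ≡ 28. → (39, 28)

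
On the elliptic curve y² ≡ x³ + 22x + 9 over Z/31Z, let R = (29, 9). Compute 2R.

tangent at (29, 9): λ = (3·29² + 22)/(2·9) ≡ 3/18. 18⁻¹ ≡ 19 (mod 31), so λ ≡ 3·19 ≡ 26.
  x = λ² - 29 - 29 = 676 - 58 ≡ 29; y = λ·(29 - 29) - 9 ≡ 22. → (29, 22)

(29, 22)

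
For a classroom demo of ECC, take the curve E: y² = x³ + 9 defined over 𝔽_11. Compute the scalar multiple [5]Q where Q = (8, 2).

Double-and-add on 5 = (101)₂. Start with Q = (8, 2) for the leading 1-bit.
double: tangent at (8, 2): λ = (3·8² + 0)/(2·2) ≡ 5/4. 4⁻¹ ≡ 3 (mod 11), so λ ≡ 5·3 ≡ 4.
  x = λ² - 8 - 8 = 16 - 16 ≡ 0; y = λ·(8 - 0) - 2 ≡ 8. → (0, 8)
double: tangent at (0, 8): λ = (3·0² + 0)/(2·8) ≡ 0/5. 5⁻¹ ≡ 9 (mod 11) since 5·9 = 45 ≡ 1, so λ ≡ 0·9 ≡ 0.
  x = λ² - 0 - 0 = 0 - 0 ≡ 0; y = λ·(0 - 0) - 8 ≡ 3. → (0, 3)
add Q: (0, 3) + (8, 2). λ = (2 - 3)/(8 - 0) ≡ 10/8 mod 11. 8⁻¹ ≡ 7 (mod 11) since 8·7 = 56 ≡ 1, so λ ≡ 4.
  x = λ² - 0 - 8 = 16 - 8 ≡ 8; y = λ·(0 - 8) - 3 ≡ 9. → (8, 9)

(8, 9)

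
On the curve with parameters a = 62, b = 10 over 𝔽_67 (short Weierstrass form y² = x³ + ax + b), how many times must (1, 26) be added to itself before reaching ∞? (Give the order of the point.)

2P: tangent at (1, 26): λ = (3·1² + 62)/(2·26) ≡ 65/52. 52⁻¹ ≡ 58 (mod 67), so λ ≡ 65·58 ≡ 18.
  x = λ² - 1 - 1 = 324 - 2 ≡ 54; y = λ·(1 - 54) - 26 ≡ 25. → (54, 25)
3P: (54, 25) + (1, 26). λ = (26 - 25)/(1 - 54) ≡ 1/14 mod 67. 14⁻¹ ≡ 24 (mod 67), so λ ≡ 24.
  x = λ² - 54 - 1 = 576 - 55 ≡ 52; y = λ·(54 - 52) - 25 ≡ 23. → (52, 23)
4P: (52, 23) + (1, 26). λ = (26 - 23)/(1 - 52) ≡ 3/16 mod 67. 16⁻¹ ≡ 21 (mod 67), so λ ≡ 63.
  x = λ² - 52 - 1 = 3969 - 53 ≡ 30; y = λ·(52 - 30) - 23 ≡ 23. → (30, 23)
5P: (30, 23) + (1, 26). λ = (26 - 23)/(1 - 30) ≡ 3/38 mod 67. 38⁻¹ ≡ 30 (mod 67) since 38·30 = 1140 ≡ 1, so λ ≡ 23.
  x = λ² - 30 - 1 = 529 - 31 ≡ 29; y = λ·(30 - 29) - 23 ≡ 0. → (29, 0)
6P: (29, 0) + (1, 26). λ = (26 - 0)/(1 - 29) ≡ 26/39 mod 67. 39⁻¹ ≡ 55 (mod 67), so λ ≡ 23.
  x = λ² - 29 - 1 = 529 - 30 ≡ 30; y = λ·(29 - 30) - 0 ≡ 44. → (30, 44)
7P: (30, 44) + (1, 26). λ = (26 - 44)/(1 - 30) ≡ 49/38 mod 67. 38⁻¹ ≡ 30 (mod 67), so λ ≡ 63.
  x = λ² - 30 - 1 = 3969 - 31 ≡ 52; y = λ·(30 - 52) - 44 ≡ 44. → (52, 44)
8P: (52, 44) + (1, 26). λ = (26 - 44)/(1 - 52) ≡ 49/16 mod 67. 16⁻¹ ≡ 21 (mod 67), so λ ≡ 24.
  x = λ² - 52 - 1 = 576 - 53 ≡ 54; y = λ·(52 - 54) - 44 ≡ 42. → (54, 42)
9P: (54, 42) + (1, 26). λ = (26 - 42)/(1 - 54) ≡ 51/14 mod 67. 14⁻¹ ≡ 24 (mod 67), so λ ≡ 18.
  x = λ² - 54 - 1 = 324 - 55 ≡ 1; y = λ·(54 - 1) - 42 ≡ 41. → (1, 41)
10P: (1, 41) + (1, 26): same x and y₁ ≡ -y₂, so the sum is ∞.
10P = ∞, so the order is 10.

10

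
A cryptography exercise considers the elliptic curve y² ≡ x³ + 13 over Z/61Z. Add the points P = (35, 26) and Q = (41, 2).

(1, 21)

(35, 26) + (41, 2). λ = (2 - 26)/(41 - 35) ≡ 37/6 mod 61. 6⁻¹ ≡ 51 (mod 61), so λ ≡ 57.
  x = λ² - 35 - 41 = 3249 - 76 ≡ 1; y = λ·(35 - 1) - 26 ≡ 21. → (1, 21)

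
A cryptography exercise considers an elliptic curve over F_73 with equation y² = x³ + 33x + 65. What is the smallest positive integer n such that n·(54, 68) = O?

2P: tangent at (54, 68): λ = (3·54² + 33)/(2·68) ≡ 21/63. 63⁻¹ ≡ 51 (mod 73) since 63·51 = 3213 ≡ 1, so λ ≡ 21·51 ≡ 49.
  x = λ² - 54 - 54 = 2401 - 108 ≡ 30; y = λ·(54 - 30) - 68 ≡ 13. → (30, 13)
3P: (30, 13) + (54, 68). λ = (68 - 13)/(54 - 30) ≡ 55/24 mod 73. 24⁻¹ ≡ 70 (mod 73) since 24·70 = 1680 ≡ 1, so λ ≡ 54.
  x = λ² - 30 - 54 = 2916 - 84 ≡ 58; y = λ·(30 - 58) - 13 ≡ 8. → (58, 8)
4P: (58, 8) + (54, 68). λ = (68 - 8)/(54 - 58) ≡ 60/69 mod 73. 69⁻¹ ≡ 18 (mod 73), so λ ≡ 58.
  x = λ² - 58 - 54 = 3364 - 112 ≡ 40; y = λ·(58 - 40) - 8 ≡ 14. → (40, 14)
5P: (40, 14) + (54, 68). λ = (68 - 14)/(54 - 40) ≡ 54/14 mod 73. 14⁻¹ ≡ 47 (mod 73), so λ ≡ 56.
  x = λ² - 40 - 54 = 3136 - 94 ≡ 49; y = λ·(40 - 49) - 14 ≡ 66. → (49, 66)
6P: (49, 66) + (54, 68). λ = (68 - 66)/(54 - 49) ≡ 2/5 mod 73. 5⁻¹ ≡ 44 (mod 73), so λ ≡ 15.
  x = λ² - 49 - 54 = 225 - 103 ≡ 49; y = λ·(49 - 49) - 66 ≡ 7. → (49, 7)
7P: (49, 7) + (54, 68). λ = (68 - 7)/(54 - 49) ≡ 61/5 mod 73. 5⁻¹ ≡ 44 (mod 73) since 5·44 = 220 ≡ 1, so λ ≡ 56.
  x = λ² - 49 - 54 = 3136 - 103 ≡ 40; y = λ·(49 - 40) - 7 ≡ 59. → (40, 59)
8P: (40, 59) + (54, 68). λ = (68 - 59)/(54 - 40) ≡ 9/14 mod 73. 14⁻¹ ≡ 47 (mod 73), so λ ≡ 58.
  x = λ² - 40 - 54 = 3364 - 94 ≡ 58; y = λ·(40 - 58) - 59 ≡ 65. → (58, 65)
9P: (58, 65) + (54, 68). λ = (68 - 65)/(54 - 58) ≡ 3/69 mod 73. 69⁻¹ ≡ 18 (mod 73) since 69·18 = 1242 ≡ 1, so λ ≡ 54.
  x = λ² - 58 - 54 = 2916 - 112 ≡ 30; y = λ·(58 - 30) - 65 ≡ 60. → (30, 60)
10P: (30, 60) + (54, 68). λ = (68 - 60)/(54 - 30) ≡ 8/24 mod 73. 24⁻¹ ≡ 70 (mod 73), so λ ≡ 49.
  x = λ² - 30 - 54 = 2401 - 84 ≡ 54; y = λ·(30 - 54) - 60 ≡ 5. → (54, 5)
11P: (54, 5) + (54, 68): same x and y₁ ≡ -y₂, so the sum is O.
11P = O, so the order is 11.

11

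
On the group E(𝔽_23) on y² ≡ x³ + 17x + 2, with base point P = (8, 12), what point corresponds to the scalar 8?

(20, 19)

Double-and-add on 8 = (1000)₂. Start with P = (8, 12) for the leading 1-bit.
double: tangent at (8, 12): λ = (3·8² + 17)/(2·12) ≡ 2/1. 1⁻¹ ≡ 1 (mod 23), so λ ≡ 2·1 ≡ 2.
  x = λ² - 8 - 8 = 4 - 16 ≡ 11; y = λ·(8 - 11) - 12 ≡ 5. → (11, 5)
double: tangent at (11, 5): λ = (3·11² + 17)/(2·5) ≡ 12/10. 10⁻¹ ≡ 7 (mod 23) since 10·7 = 70 ≡ 1, so λ ≡ 12·7 ≡ 15.
  x = λ² - 11 - 11 = 225 - 22 ≡ 19; y = λ·(11 - 19) - 5 ≡ 13. → (19, 13)
double: tangent at (19, 13): λ = (3·19² + 17)/(2·13) ≡ 19/3. 3⁻¹ ≡ 8 (mod 23) since 3·8 = 24 ≡ 1, so λ ≡ 19·8 ≡ 14.
  x = λ² - 19 - 19 = 196 - 38 ≡ 20; y = λ·(19 - 20) - 13 ≡ 19. → (20, 19)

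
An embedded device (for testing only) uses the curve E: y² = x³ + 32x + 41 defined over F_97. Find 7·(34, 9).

Write P = (34, 9).
Repeated addition: build up to 7P.
2P: tangent at (34, 9): λ = (3·34² + 32)/(2·9) ≡ 8/18. 18⁻¹ ≡ 27 (mod 97), so λ ≡ 8·27 ≡ 22.
  x = λ² - 34 - 34 = 484 - 68 ≡ 28; y = λ·(34 - 28) - 9 ≡ 26. → (28, 26)
3P: (28, 26) + (34, 9). λ = (9 - 26)/(34 - 28) ≡ 80/6 mod 97. 6⁻¹ ≡ 81 (mod 97) since 6·81 = 486 ≡ 1, so λ ≡ 78.
  x = λ² - 28 - 34 = 6084 - 62 ≡ 8; y = λ·(28 - 8) - 26 ≡ 79. → (8, 79)
4P: (8, 79) + (34, 9). λ = (9 - 79)/(34 - 8) ≡ 27/26 mod 97. 26⁻¹ ≡ 56 (mod 97) since 26·56 = 1456 ≡ 1, so λ ≡ 57.
  x = λ² - 8 - 34 = 3249 - 42 ≡ 6; y = λ·(8 - 6) - 79 ≡ 35. → (6, 35)
5P: (6, 35) + (34, 9). λ = (9 - 35)/(34 - 6) ≡ 71/28 mod 97. 28⁻¹ ≡ 52 (mod 97), so λ ≡ 6.
  x = λ² - 6 - 34 = 36 - 40 ≡ 93; y = λ·(6 - 93) - 35 ≡ 25. → (93, 25)
6P: (93, 25) + (34, 9). λ = (9 - 25)/(34 - 93) ≡ 81/38 mod 97. 38⁻¹ ≡ 23 (mod 97) since 38·23 = 874 ≡ 1, so λ ≡ 20.
  x = λ² - 93 - 34 = 400 - 127 ≡ 79; y = λ·(93 - 79) - 25 ≡ 61. → (79, 61)
7P: (79, 61) + (34, 9). λ = (9 - 61)/(34 - 79) ≡ 45/52 mod 97. 52⁻¹ ≡ 28 (mod 97), so λ ≡ 96.
  x = λ² - 79 - 34 = 9216 - 113 ≡ 82; y = λ·(79 - 82) - 61 ≡ 39. → (82, 39)

(82, 39)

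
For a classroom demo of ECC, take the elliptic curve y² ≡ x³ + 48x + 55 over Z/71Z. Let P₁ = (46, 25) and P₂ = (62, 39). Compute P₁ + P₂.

(46, 25) + (62, 39). λ = (39 - 25)/(62 - 46) ≡ 14/16 mod 71. 16⁻¹ ≡ 40 (mod 71), so λ ≡ 63.
  x = λ² - 46 - 62 = 3969 - 108 ≡ 27; y = λ·(46 - 27) - 25 ≡ 36. → (27, 36)

(27, 36)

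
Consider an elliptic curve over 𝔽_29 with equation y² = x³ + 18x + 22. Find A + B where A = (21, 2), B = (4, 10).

(21, 2) + (4, 10). λ = (10 - 2)/(4 - 21) ≡ 8/12 mod 29. 12⁻¹ ≡ 17 (mod 29) since 12·17 = 204 ≡ 1, so λ ≡ 20.
  x = λ² - 21 - 4 = 400 - 25 ≡ 27; y = λ·(21 - 27) - 2 ≡ 23. → (27, 23)

(27, 23)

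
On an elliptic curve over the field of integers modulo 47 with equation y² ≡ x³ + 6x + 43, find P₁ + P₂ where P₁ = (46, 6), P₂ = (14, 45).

(37, 8)

(46, 6) + (14, 45). λ = (45 - 6)/(14 - 46) ≡ 39/15 mod 47. 15⁻¹ ≡ 22 (mod 47) since 15·22 = 330 ≡ 1, so λ ≡ 12.
  x = λ² - 46 - 14 = 144 - 60 ≡ 37; y = λ·(46 - 37) - 6 ≡ 8. → (37, 8)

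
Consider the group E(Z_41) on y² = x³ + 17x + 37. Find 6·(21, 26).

Write Q = (21, 26).
Repeated addition: build up to 6Q.
2Q: tangent at (21, 26): λ = (3·21² + 17)/(2·26) ≡ 28/11. 11⁻¹ ≡ 15 (mod 41) since 11·15 = 165 ≡ 1, so λ ≡ 28·15 ≡ 10.
  x = λ² - 21 - 21 = 100 - 42 ≡ 17; y = λ·(21 - 17) - 26 ≡ 14. → (17, 14)
3Q: (17, 14) + (21, 26). λ = (26 - 14)/(21 - 17) ≡ 12/4 mod 41. 4⁻¹ ≡ 31 (mod 41) since 4·31 = 124 ≡ 1, so λ ≡ 3.
  x = λ² - 17 - 21 = 9 - 38 ≡ 12; y = λ·(17 - 12) - 14 ≡ 1. → (12, 1)
4Q: (12, 1) + (21, 26). λ = (26 - 1)/(21 - 12) ≡ 25/9 mod 41. 9⁻¹ ≡ 32 (mod 41) since 9·32 = 288 ≡ 1, so λ ≡ 21.
  x = λ² - 12 - 21 = 441 - 33 ≡ 39; y = λ·(12 - 39) - 1 ≡ 6. → (39, 6)
5Q: (39, 6) + (21, 26). λ = (26 - 6)/(21 - 39) ≡ 20/23 mod 41. 23⁻¹ ≡ 25 (mod 41) since 23·25 = 575 ≡ 1, so λ ≡ 8.
  x = λ² - 39 - 21 = 64 - 60 ≡ 4; y = λ·(39 - 4) - 6 ≡ 28. → (4, 28)
6Q: (4, 28) + (21, 26). λ = (26 - 28)/(21 - 4) ≡ 39/17 mod 41. 17⁻¹ ≡ 29 (mod 41), so λ ≡ 24.
  x = λ² - 4 - 21 = 576 - 25 ≡ 18; y = λ·(4 - 18) - 28 ≡ 5. → (18, 5)

(18, 5)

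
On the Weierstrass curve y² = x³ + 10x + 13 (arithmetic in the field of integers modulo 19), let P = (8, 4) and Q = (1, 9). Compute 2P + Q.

First 2P:
Repeated addition: build up to 2P.
2P: tangent at (8, 4): λ = (3·8² + 10)/(2·4) ≡ 12/8. 8⁻¹ ≡ 12 (mod 19) since 8·12 = 96 ≡ 1, so λ ≡ 12·12 ≡ 11.
  x = λ² - 8 - 8 = 121 - 16 ≡ 10; y = λ·(8 - 10) - 4 ≡ 12. → (10, 12)
2P = (10, 12).
Finally 2P + Q:
(10, 12) + (1, 9). λ = (9 - 12)/(1 - 10) ≡ 16/10 mod 19. 10⁻¹ ≡ 2 (mod 19) since 10·2 = 20 ≡ 1, so λ ≡ 13.
  x = λ² - 10 - 1 = 169 - 11 ≡ 6; y = λ·(10 - 6) - 12 ≡ 2. → (6, 2)

(6, 2)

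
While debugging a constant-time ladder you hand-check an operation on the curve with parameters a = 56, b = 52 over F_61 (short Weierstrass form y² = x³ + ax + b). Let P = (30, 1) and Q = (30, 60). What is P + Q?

O

The two points share x = 30 and their y-coordinates satisfy 1 + 60 ≡ 0 (mod 61), so they are inverses. Their sum is O.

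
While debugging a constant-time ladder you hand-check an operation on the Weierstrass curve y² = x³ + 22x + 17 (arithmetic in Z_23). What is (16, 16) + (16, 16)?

tangent at (16, 16): λ = (3·16² + 22)/(2·16) ≡ 8/9. 9⁻¹ ≡ 18 (mod 23) since 9·18 = 162 ≡ 1, so λ ≡ 8·18 ≡ 6.
  x = λ² - 16 - 16 = 36 - 32 ≡ 4; y = λ·(16 - 4) - 16 ≡ 10. → (4, 10)

(4, 10)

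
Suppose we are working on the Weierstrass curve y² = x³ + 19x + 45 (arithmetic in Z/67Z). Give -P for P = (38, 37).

(38, 30)

-(38, 37) = (38, -37 mod 67) = (38, 30).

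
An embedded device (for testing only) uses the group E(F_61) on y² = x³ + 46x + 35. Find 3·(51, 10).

Write Q = (51, 10).
Repeated addition: build up to 3Q.
2Q: tangent at (51, 10): λ = (3·51² + 46)/(2·10) ≡ 41/20. 20⁻¹ ≡ 58 (mod 61), so λ ≡ 41·58 ≡ 60.
  x = λ² - 51 - 51 = 3600 - 102 ≡ 21; y = λ·(51 - 21) - 10 ≡ 21. → (21, 21)
3Q: (21, 21) + (51, 10). λ = (10 - 21)/(51 - 21) ≡ 50/30 mod 61. 30⁻¹ ≡ 59 (mod 61), so λ ≡ 22.
  x = λ² - 21 - 51 = 484 - 72 ≡ 46; y = λ·(21 - 46) - 21 ≡ 39. → (46, 39)

(46, 39)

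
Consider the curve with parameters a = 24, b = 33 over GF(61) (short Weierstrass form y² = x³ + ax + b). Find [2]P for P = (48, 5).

tangent at (48, 5): λ = (3·48² + 24)/(2·5) ≡ 43/10. 10⁻¹ ≡ 55 (mod 61) since 10·55 = 550 ≡ 1, so λ ≡ 43·55 ≡ 47.
  x = λ² - 48 - 48 = 2209 - 96 ≡ 39; y = λ·(48 - 39) - 5 ≡ 52. → (39, 52)

(39, 52)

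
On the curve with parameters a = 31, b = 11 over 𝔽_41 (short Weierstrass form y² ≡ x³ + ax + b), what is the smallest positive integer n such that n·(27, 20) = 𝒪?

2P: tangent at (27, 20): λ = (3·27² + 31)/(2·20) ≡ 4/40. 40⁻¹ ≡ 40 (mod 41) since 40·40 = 1600 ≡ 1, so λ ≡ 4·40 ≡ 37.
  x = λ² - 27 - 27 = 1369 - 54 ≡ 3; y = λ·(27 - 3) - 20 ≡ 7. → (3, 7)
3P: (3, 7) + (27, 20). λ = (20 - 7)/(27 - 3) ≡ 13/24 mod 41. 24⁻¹ ≡ 12 (mod 41), so λ ≡ 33.
  x = λ² - 3 - 27 = 1089 - 30 ≡ 34; y = λ·(3 - 34) - 7 ≡ 36. → (34, 36)
4P: (34, 36) + (27, 20). λ = (20 - 36)/(27 - 34) ≡ 25/34 mod 41. 34⁻¹ ≡ 35 (mod 41), so λ ≡ 14.
  x = λ² - 34 - 27 = 196 - 61 ≡ 12; y = λ·(34 - 12) - 36 ≡ 26. → (12, 26)
5P: (12, 26) + (27, 20). λ = (20 - 26)/(27 - 12) ≡ 35/15 mod 41. 15⁻¹ ≡ 11 (mod 41), so λ ≡ 16.
  x = λ² - 12 - 27 = 256 - 39 ≡ 12; y = λ·(12 - 12) - 26 ≡ 15. → (12, 15)
6P: (12, 15) + (27, 20). λ = (20 - 15)/(27 - 12) ≡ 5/15 mod 41. 15⁻¹ ≡ 11 (mod 41), so λ ≡ 14.
  x = λ² - 12 - 27 = 196 - 39 ≡ 34; y = λ·(12 - 34) - 15 ≡ 5. → (34, 5)
7P: (34, 5) + (27, 20). λ = (20 - 5)/(27 - 34) ≡ 15/34 mod 41. 34⁻¹ ≡ 35 (mod 41) since 34·35 = 1190 ≡ 1, so λ ≡ 33.
  x = λ² - 34 - 27 = 1089 - 61 ≡ 3; y = λ·(34 - 3) - 5 ≡ 34. → (3, 34)
8P: (3, 34) + (27, 20). λ = (20 - 34)/(27 - 3) ≡ 27/24 mod 41. 24⁻¹ ≡ 12 (mod 41), so λ ≡ 37.
  x = λ² - 3 - 27 = 1369 - 30 ≡ 27; y = λ·(3 - 27) - 34 ≡ 21. → (27, 21)
9P: (27, 21) + (27, 20): same x and y₁ ≡ -y₂, so the sum is 𝒪.
9P = 𝒪, so the order is 9.

9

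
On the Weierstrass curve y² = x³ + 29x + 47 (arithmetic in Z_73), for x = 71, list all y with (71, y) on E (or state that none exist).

x³ + 29x + 47 = 360017 ≡ 54 (mod 73).
Square roots of 54 mod 73: 28 and 45 (since 28² = 784 ≡ 54).

28, 45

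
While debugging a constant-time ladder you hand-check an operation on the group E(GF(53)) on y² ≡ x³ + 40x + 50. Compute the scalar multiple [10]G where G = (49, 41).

(22, 36)

Double-and-add on 10 = (1010)₂. Start with G = (49, 41) for the leading 1-bit.
double: tangent at (49, 41): λ = (3·49² + 40)/(2·41) ≡ 35/29. 29⁻¹ ≡ 11 (mod 53), so λ ≡ 35·11 ≡ 14.
  x = λ² - 49 - 49 = 196 - 98 ≡ 45; y = λ·(49 - 45) - 41 ≡ 15. → (45, 15)
double: tangent at (45, 15): λ = (3·45² + 40)/(2·15) ≡ 20/30. 30⁻¹ ≡ 23 (mod 53), so λ ≡ 20·23 ≡ 36.
  x = λ² - 45 - 45 = 1296 - 90 ≡ 40; y = λ·(45 - 40) - 15 ≡ 6. → (40, 6)
add G: (40, 6) + (49, 41). λ = (41 - 6)/(49 - 40) ≡ 35/9 mod 53. 9⁻¹ ≡ 6 (mod 53), so λ ≡ 51.
  x = λ² - 40 - 49 = 2601 - 89 ≡ 21; y = λ·(40 - 21) - 6 ≡ 9. → (21, 9)
double: tangent at (21, 9): λ = (3·21² + 40)/(2·9) ≡ 38/18. 18⁻¹ ≡ 3 (mod 53), so λ ≡ 38·3 ≡ 8.
  x = λ² - 21 - 21 = 64 - 42 ≡ 22; y = λ·(21 - 22) - 9 ≡ 36. → (22, 36)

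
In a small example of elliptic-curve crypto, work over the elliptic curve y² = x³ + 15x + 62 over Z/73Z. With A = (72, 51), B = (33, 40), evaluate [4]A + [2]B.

(64, 1)

First 4A:
Double-and-add on 4 = (100)₂. Start with A = (72, 51) for the leading 1-bit.
double: tangent at (72, 51): λ = (3·72² + 15)/(2·51) ≡ 18/29. 29⁻¹ ≡ 68 (mod 73), so λ ≡ 18·68 ≡ 56.
  x = λ² - 72 - 72 = 3136 - 144 ≡ 72; y = λ·(72 - 72) - 51 ≡ 22. → (72, 22)
double: tangent at (72, 22): λ = (3·72² + 15)/(2·22) ≡ 18/44. 44⁻¹ ≡ 5 (mod 73), so λ ≡ 18·5 ≡ 17.
  x = λ² - 72 - 72 = 289 - 144 ≡ 72; y = λ·(72 - 72) - 22 ≡ 51. → (72, 51)
4A = (72, 51).
Next 2B:
Repeated addition: build up to 2B.
2B: tangent at (33, 40): λ = (3·33² + 15)/(2·40) ≡ 70/7. 7⁻¹ ≡ 21 (mod 73) since 7·21 = 147 ≡ 1, so λ ≡ 70·21 ≡ 10.
  x = λ² - 33 - 33 = 100 - 66 ≡ 34; y = λ·(33 - 34) - 40 ≡ 23. → (34, 23)
2B = (34, 23).
Finally 4A + 2B:
(72, 51) + (34, 23). λ = (23 - 51)/(34 - 72) ≡ 45/35 mod 73. 35⁻¹ ≡ 48 (mod 73) since 35·48 = 1680 ≡ 1, so λ ≡ 43.
  x = λ² - 72 - 34 = 1849 - 106 ≡ 64; y = λ·(72 - 64) - 51 ≡ 1. → (64, 1)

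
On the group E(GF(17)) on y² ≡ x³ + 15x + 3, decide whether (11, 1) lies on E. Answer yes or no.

y² = 1² ≡ 1; x³ + 15x + 3 = 1499 ≡ 3 (mod 17). 1 ≠ 3.

no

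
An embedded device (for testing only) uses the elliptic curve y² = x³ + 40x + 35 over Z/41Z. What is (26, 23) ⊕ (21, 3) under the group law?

(10, 0)

(26, 23) + (21, 3). λ = (3 - 23)/(21 - 26) ≡ 21/36 mod 41. 36⁻¹ ≡ 8 (mod 41) since 36·8 = 288 ≡ 1, so λ ≡ 4.
  x = λ² - 26 - 21 = 16 - 47 ≡ 10; y = λ·(26 - 10) - 23 ≡ 0. → (10, 0)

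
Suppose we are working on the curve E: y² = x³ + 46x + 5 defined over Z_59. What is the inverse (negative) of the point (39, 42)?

-(39, 42) = (39, -42 mod 59) = (39, 17).

(39, 17)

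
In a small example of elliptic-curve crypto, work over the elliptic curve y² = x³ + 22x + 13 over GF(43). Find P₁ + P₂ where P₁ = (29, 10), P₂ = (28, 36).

(29, 10) + (28, 36). λ = (36 - 10)/(28 - 29) ≡ 26/42 mod 43. 42⁻¹ ≡ 42 (mod 43), so λ ≡ 17.
  x = λ² - 29 - 28 = 289 - 57 ≡ 17; y = λ·(29 - 17) - 10 ≡ 22. → (17, 22)

(17, 22)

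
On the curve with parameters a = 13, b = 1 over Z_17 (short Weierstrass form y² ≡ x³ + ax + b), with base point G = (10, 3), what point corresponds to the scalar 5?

Double-and-add on 5 = (101)₂. Start with G = (10, 3) for the leading 1-bit.
double: tangent at (10, 3): λ = (3·10² + 13)/(2·3) ≡ 7/6. 6⁻¹ ≡ 3 (mod 17), so λ ≡ 7·3 ≡ 4.
  x = λ² - 10 - 10 = 16 - 20 ≡ 13; y = λ·(10 - 13) - 3 ≡ 2. → (13, 2)
double: tangent at (13, 2): λ = (3·13² + 13)/(2·2) ≡ 10/4. 4⁻¹ ≡ 13 (mod 17), so λ ≡ 10·13 ≡ 11.
  x = λ² - 13 - 13 = 121 - 26 ≡ 10; y = λ·(13 - 10) - 2 ≡ 14. → (10, 14)
add G: (10, 14) + (10, 3): same x and y₁ ≡ -y₂, so the sum is 𝒪.

O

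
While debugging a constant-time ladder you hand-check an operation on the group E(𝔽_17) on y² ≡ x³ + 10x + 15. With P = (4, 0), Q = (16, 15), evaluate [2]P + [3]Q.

(15, 2)

First 2P:
Repeated addition: build up to 2P.
2P: (4, 0) + (4, 0): same x and y₁ ≡ -y₂, so the sum is O.
2P = O.
Next 3Q:
Repeated addition: build up to 3Q.
2Q: tangent at (16, 15): λ = (3·16² + 10)/(2·15) ≡ 13/13. 13⁻¹ ≡ 4 (mod 17) since 13·4 = 52 ≡ 1, so λ ≡ 13·4 ≡ 1.
  x = λ² - 16 - 16 = 1 - 32 ≡ 3; y = λ·(16 - 3) - 15 ≡ 15. → (3, 15)
3Q: (3, 15) + (16, 15). λ = (15 - 15)/(16 - 3) ≡ 0/13 mod 17. 13⁻¹ ≡ 4 (mod 17) since 13·4 = 52 ≡ 1, so λ ≡ 0.
  x = λ² - 3 - 16 = 0 - 19 ≡ 15; y = λ·(3 - 15) - 15 ≡ 2. → (15, 2)
3Q = (15, 2).
Finally 2P + 3Q:
O + (15, 2) = (15, 2) (identity).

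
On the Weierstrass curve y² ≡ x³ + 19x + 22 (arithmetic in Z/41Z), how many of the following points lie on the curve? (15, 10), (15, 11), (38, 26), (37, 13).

2

(15, 10): 10² ≡ 18, rhs ≡ 33 → off.
(15, 11): 11² ≡ 39, rhs ≡ 33 → off.
(38, 26): 26² ≡ 20, rhs ≡ 20 → on.
(37, 13): 13² ≡ 5, rhs ≡ 5 → on.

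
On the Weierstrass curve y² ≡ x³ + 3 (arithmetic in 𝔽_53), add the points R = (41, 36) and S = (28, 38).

(41, 36) + (28, 38). λ = (38 - 36)/(28 - 41) ≡ 2/40 mod 53. 40⁻¹ ≡ 4 (mod 53), so λ ≡ 8.
  x = λ² - 41 - 28 = 64 - 69 ≡ 48; y = λ·(41 - 48) - 36 ≡ 14. → (48, 14)

(48, 14)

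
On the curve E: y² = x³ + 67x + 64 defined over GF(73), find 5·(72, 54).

(15, 65)

Write P = (72, 54).
Double-and-add on 5 = (101)₂. Start with P = (72, 54) for the leading 1-bit.
double: tangent at (72, 54): λ = (3·72² + 67)/(2·54) ≡ 70/35. 35⁻¹ ≡ 48 (mod 73) since 35·48 = 1680 ≡ 1, so λ ≡ 70·48 ≡ 2.
  x = λ² - 72 - 72 = 4 - 144 ≡ 6; y = λ·(72 - 6) - 54 ≡ 5. → (6, 5)
double: tangent at (6, 5): λ = (3·6² + 67)/(2·5) ≡ 29/10. 10⁻¹ ≡ 22 (mod 73) since 10·22 = 220 ≡ 1, so λ ≡ 29·22 ≡ 54.
  x = λ² - 6 - 6 = 2916 - 12 ≡ 57; y = λ·(6 - 57) - 5 ≡ 15. → (57, 15)
add P: (57, 15) + (72, 54). λ = (54 - 15)/(72 - 57) ≡ 39/15 mod 73. 15⁻¹ ≡ 39 (mod 73) since 15·39 = 585 ≡ 1, so λ ≡ 61.
  x = λ² - 57 - 72 = 3721 - 129 ≡ 15; y = λ·(57 - 15) - 15 ≡ 65. → (15, 65)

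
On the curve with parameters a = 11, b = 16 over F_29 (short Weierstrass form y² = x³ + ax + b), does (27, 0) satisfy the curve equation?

no

y² = 0² ≡ 0; x³ + 11x + 16 = 19996 ≡ 15 (mod 29). 0 ≠ 15.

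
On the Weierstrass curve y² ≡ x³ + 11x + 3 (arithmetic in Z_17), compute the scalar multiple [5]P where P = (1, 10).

Double-and-add on 5 = (101)₂. Start with P = (1, 10) for the leading 1-bit.
double: tangent at (1, 10): λ = (3·1² + 11)/(2·10) ≡ 14/3. 3⁻¹ ≡ 6 (mod 17), so λ ≡ 14·6 ≡ 16.
  x = λ² - 1 - 1 = 256 - 2 ≡ 16; y = λ·(1 - 16) - 10 ≡ 5. → (16, 5)
double: tangent at (16, 5): λ = (3·16² + 11)/(2·5) ≡ 14/10. 10⁻¹ ≡ 12 (mod 17), so λ ≡ 14·12 ≡ 15.
  x = λ² - 16 - 16 = 225 - 32 ≡ 6; y = λ·(16 - 6) - 5 ≡ 9. → (6, 9)
add P: (6, 9) + (1, 10). λ = (10 - 9)/(1 - 6) ≡ 1/12 mod 17. 12⁻¹ ≡ 10 (mod 17) since 12·10 = 120 ≡ 1, so λ ≡ 10.
  x = λ² - 6 - 1 = 100 - 7 ≡ 8; y = λ·(6 - 8) - 9 ≡ 5. → (8, 5)

(8, 5)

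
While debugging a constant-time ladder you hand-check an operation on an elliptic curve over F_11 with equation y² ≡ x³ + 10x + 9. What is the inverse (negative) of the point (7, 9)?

(7, 2)

-(7, 9) = (7, -9 mod 11) = (7, 2).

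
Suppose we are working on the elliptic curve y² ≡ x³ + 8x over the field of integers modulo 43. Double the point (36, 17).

tangent at (36, 17): λ = (3·36² + 8)/(2·17) ≡ 26/34. 34⁻¹ ≡ 19 (mod 43) since 34·19 = 646 ≡ 1, so λ ≡ 26·19 ≡ 21.
  x = λ² - 36 - 36 = 441 - 72 ≡ 25; y = λ·(36 - 25) - 17 ≡ 42. → (25, 42)

(25, 42)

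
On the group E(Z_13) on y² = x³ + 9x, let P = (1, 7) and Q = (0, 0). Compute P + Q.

(1, 7) + (0, 0). λ = (0 - 7)/(0 - 1) ≡ 6/12 mod 13. 12⁻¹ ≡ 12 (mod 13) since 12·12 = 144 ≡ 1, so λ ≡ 7.
  x = λ² - 1 - 0 = 49 - 1 ≡ 9; y = λ·(1 - 9) - 7 ≡ 2. → (9, 2)

(9, 2)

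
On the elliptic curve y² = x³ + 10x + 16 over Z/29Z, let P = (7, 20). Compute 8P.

(21, 2)

Repeated addition: build up to 8P.
2P: tangent at (7, 20): λ = (3·7² + 10)/(2·20) ≡ 12/11. 11⁻¹ ≡ 8 (mod 29), so λ ≡ 12·8 ≡ 9.
  x = λ² - 7 - 7 = 81 - 14 ≡ 9; y = λ·(7 - 9) - 20 ≡ 20. → (9, 20)
3P: (9, 20) + (7, 20). λ = (20 - 20)/(7 - 9) ≡ 0/27 mod 29. 27⁻¹ ≡ 14 (mod 29), so λ ≡ 0.
  x = λ² - 9 - 7 = 0 - 16 ≡ 13; y = λ·(9 - 13) - 20 ≡ 9. → (13, 9)
4P: (13, 9) + (7, 20). λ = (20 - 9)/(7 - 13) ≡ 11/23 mod 29. 23⁻¹ ≡ 24 (mod 29) since 23·24 = 552 ≡ 1, so λ ≡ 3.
  x = λ² - 13 - 7 = 9 - 20 ≡ 18; y = λ·(13 - 18) - 9 ≡ 5. → (18, 5)
5P: (18, 5) + (7, 20). λ = (20 - 5)/(7 - 18) ≡ 15/18 mod 29. 18⁻¹ ≡ 21 (mod 29) since 18·21 = 378 ≡ 1, so λ ≡ 25.
  x = λ² - 18 - 7 = 625 - 25 ≡ 20; y = λ·(18 - 20) - 5 ≡ 3. → (20, 3)
6P: (20, 3) + (7, 20). λ = (20 - 3)/(7 - 20) ≡ 17/16 mod 29. 16⁻¹ ≡ 20 (mod 29), so λ ≡ 21.
  x = λ² - 20 - 7 = 441 - 27 ≡ 8; y = λ·(20 - 8) - 3 ≡ 17. → (8, 17)
7P: (8, 17) + (7, 20). λ = (20 - 17)/(7 - 8) ≡ 3/28 mod 29. 28⁻¹ ≡ 28 (mod 29), so λ ≡ 26.
  x = λ² - 8 - 7 = 676 - 15 ≡ 23; y = λ·(8 - 23) - 17 ≡ 28. → (23, 28)
8P: (23, 28) + (7, 20). λ = (20 - 28)/(7 - 23) ≡ 21/13 mod 29. 13⁻¹ ≡ 9 (mod 29) since 13·9 = 117 ≡ 1, so λ ≡ 15.
  x = λ² - 23 - 7 = 225 - 30 ≡ 21; y = λ·(23 - 21) - 28 ≡ 2. → (21, 2)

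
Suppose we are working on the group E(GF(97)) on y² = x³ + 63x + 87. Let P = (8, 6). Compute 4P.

Repeated addition: build up to 4P.
2P: tangent at (8, 6): λ = (3·8² + 63)/(2·6) ≡ 61/12. 12⁻¹ ≡ 89 (mod 97), so λ ≡ 61·89 ≡ 94.
  x = λ² - 8 - 8 = 8836 - 16 ≡ 90; y = λ·(8 - 90) - 6 ≡ 46. → (90, 46)
3P: (90, 46) + (8, 6). λ = (6 - 46)/(8 - 90) ≡ 57/15 mod 97. 15⁻¹ ≡ 13 (mod 97) since 15·13 = 195 ≡ 1, so λ ≡ 62.
  x = λ² - 90 - 8 = 3844 - 98 ≡ 60; y = λ·(90 - 60) - 46 ≡ 68. → (60, 68)
4P: (60, 68) + (8, 6). λ = (6 - 68)/(8 - 60) ≡ 35/45 mod 97. 45⁻¹ ≡ 69 (mod 97), so λ ≡ 87.
  x = λ² - 60 - 8 = 7569 - 68 ≡ 32; y = λ·(60 - 32) - 68 ≡ 40. → (32, 40)

(32, 40)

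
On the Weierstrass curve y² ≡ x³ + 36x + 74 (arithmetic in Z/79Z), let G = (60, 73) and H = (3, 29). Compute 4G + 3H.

(3, 50)

First 4G:
Repeated addition: build up to 4G.
2G: tangent at (60, 73): λ = (3·60² + 36)/(2·73) ≡ 13/67. 67⁻¹ ≡ 46 (mod 79) since 67·46 = 3082 ≡ 1, so λ ≡ 13·46 ≡ 45.
  x = λ² - 60 - 60 = 2025 - 120 ≡ 9; y = λ·(60 - 9) - 73 ≡ 10. → (9, 10)
3G: (9, 10) + (60, 73). λ = (73 - 10)/(60 - 9) ≡ 63/51 mod 79. 51⁻¹ ≡ 31 (mod 79), so λ ≡ 57.
  x = λ² - 9 - 60 = 3249 - 69 ≡ 20; y = λ·(9 - 20) - 10 ≡ 74. → (20, 74)
4G: (20, 74) + (60, 73). λ = (73 - 74)/(60 - 20) ≡ 78/40 mod 79. 40⁻¹ ≡ 2 (mod 79), so λ ≡ 77.
  x = λ² - 20 - 60 = 5929 - 80 ≡ 3; y = λ·(20 - 3) - 74 ≡ 50. → (3, 50)
4G = (3, 50).
Next 3H:
Repeated addition: build up to 3H.
2H: tangent at (3, 29): λ = (3·3² + 36)/(2·29) ≡ 63/58. 58⁻¹ ≡ 15 (mod 79) since 58·15 = 870 ≡ 1, so λ ≡ 63·15 ≡ 76.
  x = λ² - 3 - 3 = 5776 - 6 ≡ 3; y = λ·(3 - 3) - 29 ≡ 50. → (3, 50)
3H: (3, 50) + (3, 29): same x and y₁ ≡ -y₂, so the sum is ∞.
3H = ∞.
Finally 4G + 3H:
(3, 50) + ∞ = (3, 50) (identity).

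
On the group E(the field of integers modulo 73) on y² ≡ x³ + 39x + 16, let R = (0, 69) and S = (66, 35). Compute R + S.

(44, 51)

(0, 69) + (66, 35). λ = (35 - 69)/(66 - 0) ≡ 39/66 mod 73. 66⁻¹ ≡ 52 (mod 73), so λ ≡ 57.
  x = λ² - 0 - 66 = 3249 - 66 ≡ 44; y = λ·(0 - 44) - 69 ≡ 51. → (44, 51)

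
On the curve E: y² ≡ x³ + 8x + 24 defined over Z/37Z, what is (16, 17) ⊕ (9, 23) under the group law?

(16, 17) + (9, 23). λ = (23 - 17)/(9 - 16) ≡ 6/30 mod 37. 30⁻¹ ≡ 21 (mod 37), so λ ≡ 15.
  x = λ² - 16 - 9 = 225 - 25 ≡ 15; y = λ·(16 - 15) - 17 ≡ 35. → (15, 35)

(15, 35)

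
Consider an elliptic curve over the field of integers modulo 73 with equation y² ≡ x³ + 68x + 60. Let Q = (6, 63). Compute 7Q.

(17, 56)

Double-and-add on 7 = (111)₂. Start with Q = (6, 63) for the leading 1-bit.
double: tangent at (6, 63): λ = (3·6² + 68)/(2·63) ≡ 30/53. 53⁻¹ ≡ 62 (mod 73), so λ ≡ 30·62 ≡ 35.
  x = λ² - 6 - 6 = 1225 - 12 ≡ 45; y = λ·(6 - 45) - 63 ≡ 32. → (45, 32)
add Q: (45, 32) + (6, 63). λ = (63 - 32)/(6 - 45) ≡ 31/34 mod 73. 34⁻¹ ≡ 58 (mod 73), so λ ≡ 46.
  x = λ² - 45 - 6 = 2116 - 51 ≡ 21; y = λ·(45 - 21) - 32 ≡ 50. → (21, 50)
double: tangent at (21, 50): λ = (3·21² + 68)/(2·50) ≡ 4/27. 27⁻¹ ≡ 46 (mod 73) since 27·46 = 1242 ≡ 1, so λ ≡ 4·46 ≡ 38.
  x = λ² - 21 - 21 = 1444 - 42 ≡ 15; y = λ·(21 - 15) - 50 ≡ 32. → (15, 32)
add Q: (15, 32) + (6, 63). λ = (63 - 32)/(6 - 15) ≡ 31/64 mod 73. 64⁻¹ ≡ 8 (mod 73), so λ ≡ 29.
  x = λ² - 15 - 6 = 841 - 21 ≡ 17; y = λ·(15 - 17) - 32 ≡ 56. → (17, 56)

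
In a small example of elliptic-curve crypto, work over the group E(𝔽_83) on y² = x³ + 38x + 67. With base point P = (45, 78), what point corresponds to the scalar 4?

(51, 69)

Repeated addition: build up to 4P.
2P: tangent at (45, 78): λ = (3·45² + 38)/(2·78) ≡ 54/73. 73⁻¹ ≡ 58 (mod 83) since 73·58 = 4234 ≡ 1, so λ ≡ 54·58 ≡ 61.
  x = λ² - 45 - 45 = 3721 - 90 ≡ 62; y = λ·(45 - 62) - 78 ≡ 47. → (62, 47)
3P: (62, 47) + (45, 78). λ = (78 - 47)/(45 - 62) ≡ 31/66 mod 83. 66⁻¹ ≡ 39 (mod 83) since 66·39 = 2574 ≡ 1, so λ ≡ 47.
  x = λ² - 62 - 45 = 2209 - 107 ≡ 27; y = λ·(62 - 27) - 47 ≡ 21. → (27, 21)
4P: (27, 21) + (45, 78). λ = (78 - 21)/(45 - 27) ≡ 57/18 mod 83. 18⁻¹ ≡ 60 (mod 83) since 18·60 = 1080 ≡ 1, so λ ≡ 17.
  x = λ² - 27 - 45 = 289 - 72 ≡ 51; y = λ·(27 - 51) - 21 ≡ 69. → (51, 69)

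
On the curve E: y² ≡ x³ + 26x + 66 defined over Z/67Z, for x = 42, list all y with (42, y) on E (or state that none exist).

x³ + 26x + 66 = 75246 ≡ 5 (mod 67).
5 is a non-residue mod 67; no y exists.

none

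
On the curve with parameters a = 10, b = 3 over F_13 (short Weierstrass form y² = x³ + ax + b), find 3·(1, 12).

Write G = (1, 12).
Repeated addition: build up to 3G.
2G: tangent at (1, 12): λ = (3·1² + 10)/(2·12) ≡ 0/11. 11⁻¹ ≡ 6 (mod 13) since 11·6 = 66 ≡ 1, so λ ≡ 0·6 ≡ 0.
  x = λ² - 1 - 1 = 0 - 2 ≡ 11; y = λ·(1 - 11) - 12 ≡ 1. → (11, 1)
3G: (11, 1) + (1, 12). λ = (12 - 1)/(1 - 11) ≡ 11/3 mod 13. 3⁻¹ ≡ 9 (mod 13), so λ ≡ 8.
  x = λ² - 11 - 1 = 64 - 12 ≡ 0; y = λ·(11 - 0) - 1 ≡ 9. → (0, 9)

(0, 9)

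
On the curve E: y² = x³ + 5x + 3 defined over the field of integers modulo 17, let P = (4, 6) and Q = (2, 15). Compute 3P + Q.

First 3P:
Repeated addition: build up to 3P.
2P: tangent at (4, 6): λ = (3·4² + 5)/(2·6) ≡ 2/12. 12⁻¹ ≡ 10 (mod 17) since 12·10 = 120 ≡ 1, so λ ≡ 2·10 ≡ 3.
  x = λ² - 4 - 4 = 9 - 8 ≡ 1; y = λ·(4 - 1) - 6 ≡ 3. → (1, 3)
3P: (1, 3) + (4, 6). λ = (6 - 3)/(4 - 1) ≡ 3/3 mod 17. 3⁻¹ ≡ 6 (mod 17), so λ ≡ 1.
  x = λ² - 1 - 4 = 1 - 5 ≡ 13; y = λ·(1 - 13) - 3 ≡ 2. → (13, 2)
3P = (13, 2).
Finally 3P + Q:
(13, 2) + (2, 15). λ = (15 - 2)/(2 - 13) ≡ 13/6 mod 17. 6⁻¹ ≡ 3 (mod 17), so λ ≡ 5.
  x = λ² - 13 - 2 = 25 - 15 ≡ 10; y = λ·(13 - 10) - 2 ≡ 13. → (10, 13)

(10, 13)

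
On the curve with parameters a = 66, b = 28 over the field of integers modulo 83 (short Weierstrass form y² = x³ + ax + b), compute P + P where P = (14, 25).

(65, 35)

tangent at (14, 25): λ = (3·14² + 66)/(2·25) ≡ 73/50. 50⁻¹ ≡ 5 (mod 83), so λ ≡ 73·5 ≡ 33.
  x = λ² - 14 - 14 = 1089 - 28 ≡ 65; y = λ·(14 - 65) - 25 ≡ 35. → (65, 35)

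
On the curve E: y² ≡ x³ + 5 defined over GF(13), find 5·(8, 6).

Write P = (8, 6).
Repeated addition: build up to 5P.
2P: tangent at (8, 6): λ = (3·8² + 0)/(2·6) ≡ 10/12. 12⁻¹ ≡ 12 (mod 13) since 12·12 = 144 ≡ 1, so λ ≡ 10·12 ≡ 3.
  x = λ² - 8 - 8 = 9 - 16 ≡ 6; y = λ·(8 - 6) - 6 ≡ 0. → (6, 0)
3P: (6, 0) + (8, 6). λ = (6 - 0)/(8 - 6) ≡ 6/2 mod 13. 2⁻¹ ≡ 7 (mod 13), so λ ≡ 3.
  x = λ² - 6 - 8 = 9 - 14 ≡ 8; y = λ·(6 - 8) - 0 ≡ 7. → (8, 7)
4P: (8, 7) + (8, 6): same x and y₁ ≡ -y₂, so the sum is ∞.
5P: ∞ + (8, 6) = (8, 6) (identity).

(8, 6)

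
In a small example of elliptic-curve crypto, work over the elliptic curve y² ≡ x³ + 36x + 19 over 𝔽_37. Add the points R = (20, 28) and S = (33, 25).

(32, 26)

(20, 28) + (33, 25). λ = (25 - 28)/(33 - 20) ≡ 34/13 mod 37. 13⁻¹ ≡ 20 (mod 37), so λ ≡ 14.
  x = λ² - 20 - 33 = 196 - 53 ≡ 32; y = λ·(20 - 32) - 28 ≡ 26. → (32, 26)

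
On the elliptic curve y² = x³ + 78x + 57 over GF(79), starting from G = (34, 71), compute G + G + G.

Repeated addition: build up to 3G.
2G: tangent at (34, 71): λ = (3·34² + 78)/(2·71) ≡ 70/63. 63⁻¹ ≡ 74 (mod 79), so λ ≡ 70·74 ≡ 45.
  x = λ² - 34 - 34 = 2025 - 68 ≡ 61; y = λ·(34 - 61) - 71 ≡ 57. → (61, 57)
3G: (61, 57) + (34, 71). λ = (71 - 57)/(34 - 61) ≡ 14/52 mod 79. 52⁻¹ ≡ 38 (mod 79) since 52·38 = 1976 ≡ 1, so λ ≡ 58.
  x = λ² - 61 - 34 = 3364 - 95 ≡ 30; y = λ·(61 - 30) - 57 ≡ 3. → (30, 3)

(30, 3)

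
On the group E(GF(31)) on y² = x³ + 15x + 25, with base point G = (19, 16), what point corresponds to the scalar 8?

Repeated addition: build up to 8G.
2G: tangent at (19, 16): λ = (3·19² + 15)/(2·16) ≡ 13/1. 1⁻¹ ≡ 1 (mod 31), so λ ≡ 13·1 ≡ 13.
  x = λ² - 19 - 19 = 169 - 38 ≡ 7; y = λ·(19 - 7) - 16 ≡ 16. → (7, 16)
3G: (7, 16) + (19, 16). λ = (16 - 16)/(19 - 7) ≡ 0/12 mod 31. 12⁻¹ ≡ 13 (mod 31), so λ ≡ 0.
  x = λ² - 7 - 19 = 0 - 26 ≡ 5; y = λ·(7 - 5) - 16 ≡ 15. → (5, 15)
4G: (5, 15) + (19, 16). λ = (16 - 15)/(19 - 5) ≡ 1/14 mod 31. 14⁻¹ ≡ 20 (mod 31) since 14·20 = 280 ≡ 1, so λ ≡ 20.
  x = λ² - 5 - 19 = 400 - 24 ≡ 4; y = λ·(5 - 4) - 15 ≡ 5. → (4, 5)
5G: (4, 5) + (19, 16). λ = (16 - 5)/(19 - 4) ≡ 11/15 mod 31. 15⁻¹ ≡ 29 (mod 31) since 15·29 = 435 ≡ 1, so λ ≡ 9.
  x = λ² - 4 - 19 = 81 - 23 ≡ 27; y = λ·(4 - 27) - 5 ≡ 5. → (27, 5)
6G: (27, 5) + (19, 16). λ = (16 - 5)/(19 - 27) ≡ 11/23 mod 31. 23⁻¹ ≡ 27 (mod 31), so λ ≡ 18.
  x = λ² - 27 - 19 = 324 - 46 ≡ 30; y = λ·(27 - 30) - 5 ≡ 3. → (30, 3)
7G: (30, 3) + (19, 16). λ = (16 - 3)/(19 - 30) ≡ 13/20 mod 31. 20⁻¹ ≡ 14 (mod 31), so λ ≡ 27.
  x = λ² - 30 - 19 = 729 - 49 ≡ 29; y = λ·(30 - 29) - 3 ≡ 24. → (29, 24)
8G: (29, 24) + (19, 16). λ = (16 - 24)/(19 - 29) ≡ 23/21 mod 31. 21⁻¹ ≡ 3 (mod 31) since 21·3 = 63 ≡ 1, so λ ≡ 7.
  x = λ² - 29 - 19 = 49 - 48 ≡ 1; y = λ·(29 - 1) - 24 ≡ 17. → (1, 17)

(1, 17)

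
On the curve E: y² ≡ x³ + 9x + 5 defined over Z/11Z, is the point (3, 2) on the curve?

yes

y² = 2² ≡ 4; x³ + 9x + 5 = 59 ≡ 4 (mod 11). 4 = 4.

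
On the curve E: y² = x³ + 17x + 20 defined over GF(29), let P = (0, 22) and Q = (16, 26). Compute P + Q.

(4, 6)

(0, 22) + (16, 26). λ = (26 - 22)/(16 - 0) ≡ 4/16 mod 29. 16⁻¹ ≡ 20 (mod 29) since 16·20 = 320 ≡ 1, so λ ≡ 22.
  x = λ² - 0 - 16 = 484 - 16 ≡ 4; y = λ·(0 - 4) - 22 ≡ 6. → (4, 6)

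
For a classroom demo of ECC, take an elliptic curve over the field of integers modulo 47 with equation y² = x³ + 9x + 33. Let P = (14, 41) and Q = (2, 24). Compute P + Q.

(2, 23)

(14, 41) + (2, 24). λ = (24 - 41)/(2 - 14) ≡ 30/35 mod 47. 35⁻¹ ≡ 43 (mod 47) since 35·43 = 1505 ≡ 1, so λ ≡ 21.
  x = λ² - 14 - 2 = 441 - 16 ≡ 2; y = λ·(14 - 2) - 41 ≡ 23. → (2, 23)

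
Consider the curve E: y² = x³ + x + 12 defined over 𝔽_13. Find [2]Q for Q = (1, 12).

tangent at (1, 12): λ = (3·1² + 1)/(2·12) ≡ 4/11. 11⁻¹ ≡ 6 (mod 13), so λ ≡ 4·6 ≡ 11.
  x = λ² - 1 - 1 = 121 - 2 ≡ 2; y = λ·(1 - 2) - 12 ≡ 3. → (2, 3)

(2, 3)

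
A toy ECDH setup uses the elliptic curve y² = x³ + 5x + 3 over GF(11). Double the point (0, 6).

(3, 1)

tangent at (0, 6): λ = (3·0² + 5)/(2·6) ≡ 5/1. 1⁻¹ ≡ 1 (mod 11), so λ ≡ 5·1 ≡ 5.
  x = λ² - 0 - 0 = 25 - 0 ≡ 3; y = λ·(0 - 3) - 6 ≡ 1. → (3, 1)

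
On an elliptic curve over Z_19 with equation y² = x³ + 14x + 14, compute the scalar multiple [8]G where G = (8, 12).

Double-and-add on 8 = (1000)₂. Start with G = (8, 12) for the leading 1-bit.
double: tangent at (8, 12): λ = (3·8² + 14)/(2·12) ≡ 16/5. 5⁻¹ ≡ 4 (mod 19), so λ ≡ 16·4 ≡ 7.
  x = λ² - 8 - 8 = 49 - 16 ≡ 14; y = λ·(8 - 14) - 12 ≡ 3. → (14, 3)
double: tangent at (14, 3): λ = (3·14² + 14)/(2·3) ≡ 13/6. 6⁻¹ ≡ 16 (mod 19), so λ ≡ 13·16 ≡ 18.
  x = λ² - 14 - 14 = 324 - 28 ≡ 11; y = λ·(14 - 11) - 3 ≡ 13. → (11, 13)
double: tangent at (11, 13): λ = (3·11² + 14)/(2·13) ≡ 16/7. 7⁻¹ ≡ 11 (mod 19), so λ ≡ 16·11 ≡ 5.
  x = λ² - 11 - 11 = 25 - 22 ≡ 3; y = λ·(11 - 3) - 13 ≡ 8. → (3, 8)

(3, 8)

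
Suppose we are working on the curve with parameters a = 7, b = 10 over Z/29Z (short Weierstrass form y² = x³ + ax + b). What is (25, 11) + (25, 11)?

tangent at (25, 11): λ = (3·25² + 7)/(2·11) ≡ 26/22. 22⁻¹ ≡ 4 (mod 29), so λ ≡ 26·4 ≡ 17.
  x = λ² - 25 - 25 = 289 - 50 ≡ 7; y = λ·(25 - 7) - 11 ≡ 5. → (7, 5)

(7, 5)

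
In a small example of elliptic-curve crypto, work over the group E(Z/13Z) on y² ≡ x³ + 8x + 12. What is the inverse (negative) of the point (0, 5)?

(0, 8)

-(0, 5) = (0, -5 mod 13) = (0, 8).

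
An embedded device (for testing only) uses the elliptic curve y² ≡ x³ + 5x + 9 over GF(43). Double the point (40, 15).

(23, 6)

tangent at (40, 15): λ = (3·40² + 5)/(2·15) ≡ 32/30. 30⁻¹ ≡ 33 (mod 43), so λ ≡ 32·33 ≡ 24.
  x = λ² - 40 - 40 = 576 - 80 ≡ 23; y = λ·(40 - 23) - 15 ≡ 6. → (23, 6)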